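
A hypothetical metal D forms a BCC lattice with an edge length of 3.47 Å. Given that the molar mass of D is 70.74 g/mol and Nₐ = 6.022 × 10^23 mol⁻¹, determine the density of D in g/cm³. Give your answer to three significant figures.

A BCC unit cell contains Z = 2 atoms.
Cell volume: a³ = (3.47 Å)³ = (3.470 × 10^-8 cm)³ = 4.178 × 10^-23 cm³.
ρ = Z·M/(N_A·a³) = 2 × 70.74 / (6.022 × 10²³ × 4.178 × 10^-23) = 5.623 g/cm³.

5.62 g/cm³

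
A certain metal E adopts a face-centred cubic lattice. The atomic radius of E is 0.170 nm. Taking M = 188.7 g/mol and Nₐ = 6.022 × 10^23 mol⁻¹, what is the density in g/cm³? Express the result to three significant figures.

In an FCC lattice, atoms touch along the face diagonal, so √2·a = 4r, giving a = 0.4808 nm = 4.808 × 10^-8 cm.
With Z = 4, ρ = Z·M/(N_A·a³) = 4 × 188.7 / (6.022 × 10²³ × 1.112 × 10^-22) = 11.27 g/cm³.

11.3 g/cm³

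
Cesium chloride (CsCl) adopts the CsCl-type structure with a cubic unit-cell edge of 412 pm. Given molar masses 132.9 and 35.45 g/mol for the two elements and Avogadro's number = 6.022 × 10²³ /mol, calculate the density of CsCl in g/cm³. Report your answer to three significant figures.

The CsCl-type structure contains Z = 1 formula unit per cell; M(CsCl) = 132.9 + 35.45 = 168.35 g/mol.
a³ = (4.120 × 10^-8 cm)³ = 6.993 × 10^-23 cm³.
ρ = 1 × 168.35 / (6.022 × 10²³ × 6.993 × 10^-23) = 3.997 g/cm³.

4.00 g/cm³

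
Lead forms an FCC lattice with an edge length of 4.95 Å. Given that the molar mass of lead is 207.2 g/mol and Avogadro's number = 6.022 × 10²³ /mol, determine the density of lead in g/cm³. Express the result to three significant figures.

11.3 g/cm³

An FCC unit cell contains Z = 4 atoms.
Cell volume: a³ = (4.95 Å)³ = (4.950 × 10^-8 cm)³ = 1.213 × 10^-22 cm³.
ρ = Z·M/(N_A·a³) = 4 × 207.2 / (6.022 × 10²³ × 1.213 × 10^-22) = 11.35 g/cm³.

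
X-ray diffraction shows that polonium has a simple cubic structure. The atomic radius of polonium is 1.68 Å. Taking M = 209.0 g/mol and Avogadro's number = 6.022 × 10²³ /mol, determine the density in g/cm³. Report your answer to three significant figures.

In a simple cubic lattice, atoms touch along the cell edge, so a = 2r, giving a = 3.360 Å = 3.360 × 10^-8 cm.
With Z = 1, ρ = Z·M/(N_A·a³) = 1 × 209.0 / (6.022 × 10²³ × 3.793 × 10^-23) = 9.149 g/cm³.

9.15 g/cm³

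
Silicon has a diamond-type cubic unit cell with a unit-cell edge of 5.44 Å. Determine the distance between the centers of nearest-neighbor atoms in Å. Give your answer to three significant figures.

In a diamond cubic structure, nearest neighbors lie along the body diagonal with √3·a = 8r; the nearest-neighbor distance equals 2r = 0.4330·a.
d = 0.4330 × 5.44 = 2.36 Å.

2.36 Å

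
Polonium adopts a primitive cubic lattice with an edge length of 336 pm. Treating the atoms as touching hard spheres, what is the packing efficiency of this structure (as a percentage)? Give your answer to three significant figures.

In a simple cubic lattice atoms touch along the cell edge, so a = 2r, so r = 0.5000a = 168.0 pm.
Packing fraction = Z·(4/3)πr³ / a³ = 1 × (4/3)π × (168.0)³ / (336)³ = 0.5236 = 52.4%.

52.4%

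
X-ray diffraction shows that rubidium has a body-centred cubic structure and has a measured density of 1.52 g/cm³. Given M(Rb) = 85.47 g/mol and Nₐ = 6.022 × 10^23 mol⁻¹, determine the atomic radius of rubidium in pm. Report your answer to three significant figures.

For a BCC cell (Z = 2), a³ = Z·M/(N_A·ρ) = 2 × 85.47 / (6.022 × 10²³ × 1.520) = 1.867 × 10^-22 cm³, so a = 5.716 × 10^-8 cm = 571.6 pm.
Atoms touch along the body diagonal, so √3·a = 4r, so r = 0.4330 × a = 248 pm.

248 pm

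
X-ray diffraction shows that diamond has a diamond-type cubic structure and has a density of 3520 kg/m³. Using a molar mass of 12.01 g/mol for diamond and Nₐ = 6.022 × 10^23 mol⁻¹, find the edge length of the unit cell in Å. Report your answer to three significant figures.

3.57 Å

With Z = 8 atoms per diamond cubic cell, a³ = Z·M/(N_A·ρ) = 8 × 12.01 / (6.022 × 10²³ × 3.520 g/cm³) = 4.533 × 10^-23 cm³.
a = (4.533 × 10^-23)^(1/3) = 3.565 × 10^-8 cm = 3.57 Å.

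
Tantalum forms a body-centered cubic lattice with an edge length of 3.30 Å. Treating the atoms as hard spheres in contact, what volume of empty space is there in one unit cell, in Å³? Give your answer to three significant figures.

11.5 Å³

In a BCC lattice atoms touch along the body diagonal, so √3·a = 4r, so r = 0.4330a = 1.429 Å.
V_cell = a³ = 35.94 Å³; V_atoms = 2 × (4/3)πr³ = 24.44 Å³.
Empty space = 35.94 − 24.44 = 11.5 Å³.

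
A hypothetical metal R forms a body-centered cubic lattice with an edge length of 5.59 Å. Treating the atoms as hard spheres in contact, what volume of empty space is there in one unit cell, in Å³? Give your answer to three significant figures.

55.9 Å³

In a BCC lattice atoms touch along the body diagonal, so √3·a = 4r, so r = 0.4330a = 2.421 Å.
V_cell = a³ = 174.7 Å³; V_atoms = 2 × (4/3)πr³ = 118.8 Å³.
Empty space = 174.7 − 118.8 = 55.9 Å³.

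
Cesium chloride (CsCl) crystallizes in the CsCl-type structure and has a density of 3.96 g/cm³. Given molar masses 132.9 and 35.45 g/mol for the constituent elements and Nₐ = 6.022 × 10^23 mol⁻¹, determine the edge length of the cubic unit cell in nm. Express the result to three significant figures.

M(CsCl) = 168.35 g/mol; Z = 1 formula unit per cell.
a³ = Z·M/(N_A·ρ) = 1 × 168.35 / (6.022 × 10²³ × 3.96) = 7.060 × 10^-23 cm³, so a = 4.133 × 10^-8 cm = 0.413 nm.

0.413 nm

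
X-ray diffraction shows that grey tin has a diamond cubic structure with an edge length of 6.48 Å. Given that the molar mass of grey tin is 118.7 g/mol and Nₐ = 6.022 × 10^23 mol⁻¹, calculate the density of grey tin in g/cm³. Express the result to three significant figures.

5.80 g/cm³

A diamond cubic unit cell contains Z = 8 atoms.
Cell volume: a³ = (6.48 Å)³ = (6.480 × 10^-8 cm)³ = 2.721 × 10^-22 cm³.
ρ = Z·M/(N_A·a³) = 8 × 118.7 / (6.022 × 10²³ × 2.721 × 10^-22) = 5.795 g/cm³.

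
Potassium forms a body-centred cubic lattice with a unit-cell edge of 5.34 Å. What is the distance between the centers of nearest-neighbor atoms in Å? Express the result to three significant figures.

In a BCC structure, atoms touch along the body diagonal, so √3·a = 4r; the nearest-neighbor distance equals 2r = 0.8660·a.
d = 0.8660 × 5.34 = 4.62 Å.

4.62 Å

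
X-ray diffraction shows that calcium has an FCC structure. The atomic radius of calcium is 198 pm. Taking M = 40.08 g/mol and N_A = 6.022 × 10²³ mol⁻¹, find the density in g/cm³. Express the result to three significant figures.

1.52 g/cm³

In an FCC lattice, atoms touch along the face diagonal, so √2·a = 4r, giving a = 560.0 pm = 5.600 × 10^-8 cm.
With Z = 4, ρ = Z·M/(N_A·a³) = 4 × 40.08 / (6.022 × 10²³ × 1.756 × 10^-22) = 1.516 g/cm³.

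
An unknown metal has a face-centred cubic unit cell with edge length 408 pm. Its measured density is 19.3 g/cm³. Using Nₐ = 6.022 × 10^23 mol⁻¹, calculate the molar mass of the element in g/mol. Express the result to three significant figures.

197 g/mol

An FCC cell has Z = 4 atoms; a = 4.080 × 10^-8 cm.
M = ρ·N_A·a³/Z = 19.3 × 6.022 × 10²³ × 6.792 × 10^-23 / 4 = 197 g/mol.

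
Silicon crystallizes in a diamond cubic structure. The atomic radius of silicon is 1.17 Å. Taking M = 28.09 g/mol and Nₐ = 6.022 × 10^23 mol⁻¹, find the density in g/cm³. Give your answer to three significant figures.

2.36 g/cm³

In a diamond cubic lattice, nearest neighbors lie along the body diagonal with √3·a = 8r, giving a = 5.404 Å = 5.404 × 10^-8 cm.
With Z = 8, ρ = Z·M/(N_A·a³) = 8 × 28.09 / (6.022 × 10²³ × 1.578 × 10^-22) = 2.365 g/cm³.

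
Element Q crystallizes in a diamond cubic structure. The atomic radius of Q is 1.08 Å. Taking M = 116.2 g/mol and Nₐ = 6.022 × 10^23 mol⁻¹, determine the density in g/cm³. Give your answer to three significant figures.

In a diamond cubic lattice, nearest neighbors lie along the body diagonal with √3·a = 8r, giving a = 4.988 Å = 4.988 × 10^-8 cm.
With Z = 8, ρ = Z·M/(N_A·a³) = 8 × 116.2 / (6.022 × 10²³ × 1.241 × 10^-22) = 12.44 g/cm³.

12.4 g/cm³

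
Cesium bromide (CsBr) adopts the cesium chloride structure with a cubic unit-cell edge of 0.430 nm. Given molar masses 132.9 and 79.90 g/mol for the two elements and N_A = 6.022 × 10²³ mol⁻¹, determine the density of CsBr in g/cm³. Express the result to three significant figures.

4.44 g/cm³

The cesium chloride structure contains Z = 1 formula unit per cell; M(CsBr) = 132.9 + 79.90 = 212.8 g/mol.
a³ = (4.300 × 10^-8 cm)³ = 7.951 × 10^-23 cm³.
ρ = 1 × 212.8 / (6.022 × 10²³ × 7.951 × 10^-23) = 4.445 g/cm³.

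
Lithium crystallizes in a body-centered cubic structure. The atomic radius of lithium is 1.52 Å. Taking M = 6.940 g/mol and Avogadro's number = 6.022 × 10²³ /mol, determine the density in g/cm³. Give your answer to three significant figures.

In a BCC lattice, atoms touch along the body diagonal, so √3·a = 4r, giving a = 3.510 Å = 3.510 × 10^-8 cm.
With Z = 2, ρ = Z·M/(N_A·a³) = 2 × 6.940 / (6.022 × 10²³ × 4.325 × 10^-23) = 0.5329 g/cm³.

0.533 g/cm³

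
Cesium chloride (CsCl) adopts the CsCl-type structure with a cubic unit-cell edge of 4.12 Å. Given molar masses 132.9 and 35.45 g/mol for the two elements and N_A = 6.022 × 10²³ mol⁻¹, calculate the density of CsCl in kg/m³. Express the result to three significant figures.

The CsCl-type structure contains Z = 1 formula unit per cell; M(CsCl) = 132.9 + 35.45 = 168.35 g/mol.
a³ = (4.120 × 10^-8 cm)³ = 6.993 × 10^-23 cm³.
ρ = 1 × 168.35 / (6.022 × 10²³ × 6.993 × 10^-23) = 3.997 g/cm³ = 4000 kg/m³.

4000 kg/m³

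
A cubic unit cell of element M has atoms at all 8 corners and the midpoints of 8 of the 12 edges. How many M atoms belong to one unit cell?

3

Corner atoms are shared by 8 cells (1/8 each), edge atoms by 4 (1/4 each).
Net atoms = 8 × 1/8 + 8 × 1/4 = 1 + 2 = 3.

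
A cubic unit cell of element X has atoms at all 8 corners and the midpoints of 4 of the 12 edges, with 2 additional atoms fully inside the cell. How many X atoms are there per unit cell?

Corner atoms are shared by 8 cells (1/8 each), edge atoms by 4 (1/4 each), interior atoms are unshared.
Net atoms = 8 × 1/8 + 4 × 1/4 + 2 = 1 + 1 + 2 = 4.

4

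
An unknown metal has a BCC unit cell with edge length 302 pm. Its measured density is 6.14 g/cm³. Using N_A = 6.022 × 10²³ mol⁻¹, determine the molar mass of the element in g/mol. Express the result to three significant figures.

A BCC cell has Z = 2 atoms; a = 3.020 × 10^-8 cm.
M = ρ·N_A·a³/Z = 6.14 × 6.022 × 10²³ × 2.754 × 10^-23 / 2 = 50.9 g/mol.

50.9 g/mol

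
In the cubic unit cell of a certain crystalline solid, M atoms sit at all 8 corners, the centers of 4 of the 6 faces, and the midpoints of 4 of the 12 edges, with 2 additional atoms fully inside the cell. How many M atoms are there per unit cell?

Corner atoms are shared by 8 cells (1/8 each), face atoms by 2 (1/2 each), edge atoms by 4 (1/4 each), interior atoms are unshared.
Net atoms = 8 × 1/8 + 4 × 1/2 + 4 × 1/4 + 2 = 1 + 2 + 1 + 2 = 6.

6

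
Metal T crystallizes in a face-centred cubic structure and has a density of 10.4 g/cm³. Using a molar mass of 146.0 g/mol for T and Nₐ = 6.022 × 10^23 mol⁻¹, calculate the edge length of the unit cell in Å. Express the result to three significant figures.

With Z = 4 atoms per FCC cell, a³ = Z·M/(N_A·ρ) = 4 × 146.0 / (6.022 × 10²³ × 10.40 g/cm³) = 9.325 × 10^-23 cm³.
a = (9.325 × 10^-23)^(1/3) = 4.535 × 10^-8 cm = 4.53 Å.

4.53 Å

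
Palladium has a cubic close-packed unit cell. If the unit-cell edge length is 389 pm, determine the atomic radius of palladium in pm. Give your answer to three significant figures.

In an FCC lattice, atoms touch along the face diagonal, so √2·a = 4r.
r = √2·a/4 = 1.4142 × 389 / 4 = 138 pm.

138 pm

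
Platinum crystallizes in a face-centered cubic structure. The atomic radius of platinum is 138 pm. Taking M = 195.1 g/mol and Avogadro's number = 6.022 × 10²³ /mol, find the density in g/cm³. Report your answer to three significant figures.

In an FCC lattice, atoms touch along the face diagonal, so √2·a = 4r, giving a = 390.3 pm = 3.903 × 10^-8 cm.
With Z = 4, ρ = Z·M/(N_A·a³) = 4 × 195.1 / (6.022 × 10²³ × 5.947 × 10^-23) = 21.79 g/cm³.

21.8 g/cm³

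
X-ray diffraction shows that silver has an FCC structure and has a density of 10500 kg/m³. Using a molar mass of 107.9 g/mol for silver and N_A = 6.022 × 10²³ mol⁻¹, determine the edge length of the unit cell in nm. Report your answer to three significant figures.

0.409 nm

With Z = 4 atoms per FCC cell, a³ = Z·M/(N_A·ρ) = 4 × 107.9 / (6.022 × 10²³ × 10.50 g/cm³) = 6.826 × 10^-23 cm³.
a = (6.826 × 10^-23)^(1/3) = 4.087 × 10^-8 cm = 0.409 nm.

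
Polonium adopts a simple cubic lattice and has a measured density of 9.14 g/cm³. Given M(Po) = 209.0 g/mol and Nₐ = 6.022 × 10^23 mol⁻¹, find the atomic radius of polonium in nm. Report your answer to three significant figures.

0.168 nm

For a simple cubic cell (Z = 1), a³ = Z·M/(N_A·ρ) = 1 × 209.0 / (6.022 × 10²³ × 9.140) = 3.797 × 10^-23 cm³, so a = 3.361 × 10^-8 cm = 0.3361 nm.
Atoms touch along the cell edge, so a = 2r, so r = 0.5000 × a = 0.168 nm.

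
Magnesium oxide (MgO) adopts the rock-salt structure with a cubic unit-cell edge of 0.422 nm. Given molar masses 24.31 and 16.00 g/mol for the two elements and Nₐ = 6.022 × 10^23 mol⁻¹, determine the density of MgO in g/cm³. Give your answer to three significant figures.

3.56 g/cm³

The rock-salt structure contains Z = 4 formula units per cell; M(MgO) = 24.31 + 16.00 = 40.31 g/mol.
a³ = (4.220 × 10^-8 cm)³ = 7.515 × 10^-23 cm³.
ρ = 4 × 40.31 / (6.022 × 10²³ × 7.515 × 10^-23) = 3.563 g/cm³.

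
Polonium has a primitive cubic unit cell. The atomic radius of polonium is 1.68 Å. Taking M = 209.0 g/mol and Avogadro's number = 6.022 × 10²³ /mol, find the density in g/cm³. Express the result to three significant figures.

In a simple cubic lattice, atoms touch along the cell edge, so a = 2r, giving a = 3.360 Å = 3.360 × 10^-8 cm.
With Z = 1, ρ = Z·M/(N_A·a³) = 1 × 209.0 / (6.022 × 10²³ × 3.793 × 10^-23) = 9.149 g/cm³.

9.15 g/cm³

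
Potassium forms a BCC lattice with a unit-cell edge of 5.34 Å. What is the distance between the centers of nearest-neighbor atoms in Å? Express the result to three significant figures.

In a BCC structure, atoms touch along the body diagonal, so √3·a = 4r; the nearest-neighbor distance equals 2r = 0.8660·a.
d = 0.8660 × 5.34 = 4.62 Å.

4.62 Å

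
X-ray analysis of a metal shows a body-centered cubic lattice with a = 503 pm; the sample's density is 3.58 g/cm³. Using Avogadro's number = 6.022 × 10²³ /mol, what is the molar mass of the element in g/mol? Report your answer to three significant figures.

A BCC cell has Z = 2 atoms; a = 5.030 × 10^-8 cm.
M = ρ·N_A·a³/Z = 3.58 × 6.022 × 10²³ × 1.273 × 10^-22 / 2 = 137 g/mol.

137 g/mol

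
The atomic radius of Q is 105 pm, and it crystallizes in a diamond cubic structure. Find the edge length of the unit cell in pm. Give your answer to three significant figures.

485 pm

In a diamond cubic lattice, nearest neighbors lie along the body diagonal with √3·a = 8r.
a = 8r/√3 = 8 × 105 / 1.7321 = 485 pm.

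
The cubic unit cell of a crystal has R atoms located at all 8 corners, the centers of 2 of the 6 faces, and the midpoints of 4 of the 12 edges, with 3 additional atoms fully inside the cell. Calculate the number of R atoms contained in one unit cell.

Corner atoms are shared by 8 cells (1/8 each), face atoms by 2 (1/2 each), edge atoms by 4 (1/4 each), interior atoms are unshared.
Net atoms = 8 × 1/8 + 2 × 1/2 + 4 × 1/4 + 3 = 1 + 1 + 1 + 3 = 6.

6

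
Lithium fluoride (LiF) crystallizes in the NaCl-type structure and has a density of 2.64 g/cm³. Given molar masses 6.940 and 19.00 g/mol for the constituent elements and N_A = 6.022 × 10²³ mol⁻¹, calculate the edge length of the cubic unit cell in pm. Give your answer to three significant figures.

M(LiF) = 25.94 g/mol; Z = 4 formula units per cell.
a³ = Z·M/(N_A·ρ) = 4 × 25.94 / (6.022 × 10²³ × 2.64) = 6.527 × 10^-23 cm³, so a = 4.026 × 10^-8 cm = 403 pm.

403 pm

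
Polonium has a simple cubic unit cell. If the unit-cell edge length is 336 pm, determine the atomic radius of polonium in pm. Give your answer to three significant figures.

In a simple cubic lattice, atoms touch along the cell edge, so a = 2r.
r = a/2 = 336/2 = 168 pm.

168 pm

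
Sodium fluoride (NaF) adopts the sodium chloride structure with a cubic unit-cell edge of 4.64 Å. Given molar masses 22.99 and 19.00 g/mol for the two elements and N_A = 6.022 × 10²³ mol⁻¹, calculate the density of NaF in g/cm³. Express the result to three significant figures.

The sodium chloride structure contains Z = 4 formula units per cell; M(NaF) = 22.99 + 19.00 = 41.99 g/mol.
a³ = (4.640 × 10^-8 cm)³ = 9.990 × 10^-23 cm³.
ρ = 4 × 41.99 / (6.022 × 10²³ × 9.990 × 10^-23) = 2.792 g/cm³.

2.79 g/cm³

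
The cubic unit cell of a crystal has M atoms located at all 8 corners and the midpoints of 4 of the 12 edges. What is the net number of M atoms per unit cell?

Corner atoms are shared by 8 cells (1/8 each), edge atoms by 4 (1/4 each).
Net atoms = 8 × 1/8 + 4 × 1/4 = 1 + 1 = 2.

2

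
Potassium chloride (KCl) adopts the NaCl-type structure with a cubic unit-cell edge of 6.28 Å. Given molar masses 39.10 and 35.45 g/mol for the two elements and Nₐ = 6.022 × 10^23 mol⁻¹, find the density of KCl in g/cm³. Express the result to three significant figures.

2.00 g/cm³

The NaCl-type structure contains Z = 4 formula units per cell; M(KCl) = 39.10 + 35.45 = 74.55 g/mol.
a³ = (6.280 × 10^-8 cm)³ = 2.477 × 10^-22 cm³.
ρ = 4 × 74.55 / (6.022 × 10²³ × 2.477 × 10^-22) = 1.999 g/cm³.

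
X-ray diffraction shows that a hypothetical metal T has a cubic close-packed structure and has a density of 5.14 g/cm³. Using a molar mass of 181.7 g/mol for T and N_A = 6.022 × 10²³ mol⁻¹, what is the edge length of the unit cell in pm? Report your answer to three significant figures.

617 pm

With Z = 4 atoms per FCC cell, a³ = Z·M/(N_A·ρ) = 4 × 181.7 / (6.022 × 10²³ × 5.140 g/cm³) = 2.348 × 10^-22 cm³.
a = (2.348 × 10^-22)^(1/3) = 6.169 × 10^-8 cm = 617 pm.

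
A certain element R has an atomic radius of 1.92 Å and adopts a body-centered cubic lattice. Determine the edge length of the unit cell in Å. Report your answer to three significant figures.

In a BCC lattice, atoms touch along the body diagonal, so √3·a = 4r.
a = 4r/√3 = 4 × 1.92 / 1.7321 = 4.43 Å.

4.43 Å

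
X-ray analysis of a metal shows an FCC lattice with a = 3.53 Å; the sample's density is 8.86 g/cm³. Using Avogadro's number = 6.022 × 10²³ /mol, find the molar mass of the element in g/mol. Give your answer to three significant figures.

58.7 g/mol

An FCC cell has Z = 4 atoms; a = 3.530 × 10^-8 cm.
M = ρ·N_A·a³/Z = 8.86 × 6.022 × 10²³ × 4.399 × 10^-23 / 4 = 58.7 g/mol.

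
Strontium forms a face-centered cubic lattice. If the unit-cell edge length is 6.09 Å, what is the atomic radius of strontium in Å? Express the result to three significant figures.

2.15 Å

In an FCC lattice, atoms touch along the face diagonal, so √2·a = 4r.
r = √2·a/4 = 1.4142 × 6.09 / 4 = 2.15 Å.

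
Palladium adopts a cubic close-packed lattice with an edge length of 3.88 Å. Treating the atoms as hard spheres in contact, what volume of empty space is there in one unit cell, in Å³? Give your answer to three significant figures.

In an FCC lattice atoms touch along the face diagonal, so √2·a = 4r, so r = 0.3536a = 1.372 Å.
V_cell = a³ = 58.41 Å³; V_atoms = 4 × (4/3)πr³ = 43.25 Å³.
Empty space = 58.41 − 43.25 = 15.2 Å³.

15.2 Å³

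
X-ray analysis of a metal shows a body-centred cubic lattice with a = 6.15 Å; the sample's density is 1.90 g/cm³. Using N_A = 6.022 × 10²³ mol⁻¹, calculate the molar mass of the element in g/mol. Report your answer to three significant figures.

133 g/mol

A BCC cell has Z = 2 atoms; a = 6.150 × 10^-8 cm.
M = ρ·N_A·a³/Z = 1.90 × 6.022 × 10²³ × 2.326 × 10^-22 / 2 = 133 g/mol.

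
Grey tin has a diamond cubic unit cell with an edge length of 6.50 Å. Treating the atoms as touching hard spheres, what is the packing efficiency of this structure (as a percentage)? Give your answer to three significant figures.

In a diamond cubic lattice nearest neighbors lie along the body diagonal with √3·a = 8r, so r = 0.2165a = 1.407 Å.
Packing fraction = Z·(4/3)πr³ / a³ = 8 × (4/3)π × (1.407)³ / (6.50)³ = 0.3401 = 34.0%.

34.0%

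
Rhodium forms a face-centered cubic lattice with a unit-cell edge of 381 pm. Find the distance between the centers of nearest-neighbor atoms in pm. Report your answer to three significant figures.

269 pm

In an FCC structure, atoms touch along the face diagonal, so √2·a = 4r; the nearest-neighbor distance equals 2r = 0.7071·a.
d = 0.7071 × 381 = 269 pm.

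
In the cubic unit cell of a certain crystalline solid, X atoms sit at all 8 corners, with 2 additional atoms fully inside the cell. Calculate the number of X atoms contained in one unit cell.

Corner atoms are shared by 8 cells (1/8 each), interior atoms are unshared.
Net atoms = 8 × 1/8 + 2 = 1 + 2 = 3.

3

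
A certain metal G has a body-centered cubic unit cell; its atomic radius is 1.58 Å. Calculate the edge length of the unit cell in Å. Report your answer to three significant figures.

In a BCC lattice, atoms touch along the body diagonal, so √3·a = 4r.
a = 4r/√3 = 4 × 1.58 / 1.7321 = 3.65 Å.

3.65 Å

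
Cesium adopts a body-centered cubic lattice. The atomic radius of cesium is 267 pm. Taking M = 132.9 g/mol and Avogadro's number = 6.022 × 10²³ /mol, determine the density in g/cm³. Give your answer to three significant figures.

1.88 g/cm³

In a BCC lattice, atoms touch along the body diagonal, so √3·a = 4r, giving a = 616.6 pm = 6.166 × 10^-8 cm.
With Z = 2, ρ = Z·M/(N_A·a³) = 2 × 132.9 / (6.022 × 10²³ × 2.344 × 10^-22) = 1.883 g/cm³.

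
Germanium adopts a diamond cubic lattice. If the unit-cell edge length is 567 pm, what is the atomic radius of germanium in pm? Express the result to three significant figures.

In a diamond cubic lattice, nearest neighbors lie along the body diagonal with √3·a = 8r.
r = √3·a/8 = 1.7321 × 567 / 8 = 123 pm.

123 pm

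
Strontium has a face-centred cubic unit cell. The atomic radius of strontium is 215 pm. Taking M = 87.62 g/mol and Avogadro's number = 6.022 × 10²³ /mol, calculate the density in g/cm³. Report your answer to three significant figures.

2.59 g/cm³

In an FCC lattice, atoms touch along the face diagonal, so √2·a = 4r, giving a = 608.1 pm = 6.081 × 10^-8 cm.
With Z = 4, ρ = Z·M/(N_A·a³) = 4 × 87.62 / (6.022 × 10²³ × 2.249 × 10^-22) = 2.588 g/cm³.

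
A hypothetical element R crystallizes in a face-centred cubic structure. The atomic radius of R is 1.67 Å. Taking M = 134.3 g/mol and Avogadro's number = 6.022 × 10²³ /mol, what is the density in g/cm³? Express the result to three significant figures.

In an FCC lattice, atoms touch along the face diagonal, so √2·a = 4r, giving a = 4.723 Å = 4.723 × 10^-8 cm.
With Z = 4, ρ = Z·M/(N_A·a³) = 4 × 134.3 / (6.022 × 10²³ × 1.054 × 10^-22) = 8.465 g/cm³.

8.46 g/cm³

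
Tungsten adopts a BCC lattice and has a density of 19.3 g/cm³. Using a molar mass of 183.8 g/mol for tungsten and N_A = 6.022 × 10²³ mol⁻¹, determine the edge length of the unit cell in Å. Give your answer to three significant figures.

With Z = 2 atoms per BCC cell, a³ = Z·M/(N_A·ρ) = 2 × 183.8 / (6.022 × 10²³ × 19.30 g/cm³) = 3.163 × 10^-23 cm³.
a = (3.163 × 10^-23)^(1/3) = 3.162 × 10^-8 cm = 3.16 Å.

3.16 Å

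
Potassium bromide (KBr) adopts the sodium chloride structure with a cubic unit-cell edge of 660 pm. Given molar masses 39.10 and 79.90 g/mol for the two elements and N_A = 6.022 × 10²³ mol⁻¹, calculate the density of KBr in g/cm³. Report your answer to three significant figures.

2.75 g/cm³

The sodium chloride structure contains Z = 4 formula units per cell; M(KBr) = 39.10 + 79.90 = 119.0 g/mol.
a³ = (6.600 × 10^-8 cm)³ = 2.875 × 10^-22 cm³.
ρ = 4 × 119.0 / (6.022 × 10²³ × 2.875 × 10^-22) = 2.749 g/cm³.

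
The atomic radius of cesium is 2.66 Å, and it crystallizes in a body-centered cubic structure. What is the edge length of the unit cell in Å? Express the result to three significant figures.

In a BCC lattice, atoms touch along the body diagonal, so √3·a = 4r.
a = 4r/√3 = 4 × 2.66 / 1.7321 = 6.14 Å.

6.14 Å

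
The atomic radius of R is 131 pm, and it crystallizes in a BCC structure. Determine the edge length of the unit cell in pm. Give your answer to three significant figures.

In a BCC lattice, atoms touch along the body diagonal, so √3·a = 4r.
a = 4r/√3 = 4 × 131 / 1.7321 = 303 pm.

303 pm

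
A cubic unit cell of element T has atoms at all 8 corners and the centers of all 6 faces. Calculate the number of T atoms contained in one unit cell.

Corner atoms are shared by 8 cells (1/8 each), face atoms by 2 (1/2 each).
Net atoms = 8 × 1/8 + 6 × 1/2 = 1 + 3 = 4.

4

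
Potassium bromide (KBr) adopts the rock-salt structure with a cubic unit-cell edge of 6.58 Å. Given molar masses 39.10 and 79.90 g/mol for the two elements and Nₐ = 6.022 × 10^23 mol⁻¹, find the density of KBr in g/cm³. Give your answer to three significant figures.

The rock-salt structure contains Z = 4 formula units per cell; M(KBr) = 39.10 + 79.90 = 119.0 g/mol.
a³ = (6.580 × 10^-8 cm)³ = 2.849 × 10^-22 cm³.
ρ = 4 × 119.0 / (6.022 × 10²³ × 2.849 × 10^-22) = 2.775 g/cm³.

2.77 g/cm³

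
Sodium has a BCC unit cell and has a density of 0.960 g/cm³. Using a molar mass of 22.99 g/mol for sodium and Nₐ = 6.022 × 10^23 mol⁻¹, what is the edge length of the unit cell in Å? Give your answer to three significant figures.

4.30 Å

With Z = 2 atoms per BCC cell, a³ = Z·M/(N_A·ρ) = 2 × 22.99 / (6.022 × 10²³ × 0.9600 g/cm³) = 7.953 × 10^-23 cm³.
a = (7.953 × 10^-23)^(1/3) = 4.301 × 10^-8 cm = 4.30 Å.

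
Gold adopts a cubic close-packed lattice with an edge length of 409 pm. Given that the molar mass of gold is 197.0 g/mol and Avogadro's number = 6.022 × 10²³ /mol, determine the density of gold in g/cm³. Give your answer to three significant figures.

An FCC unit cell contains Z = 4 atoms.
Cell volume: a³ = (409 pm)³ = (4.090 × 10^-8 cm)³ = 6.842 × 10^-23 cm³.
ρ = Z·M/(N_A·a³) = 4 × 197.0 / (6.022 × 10²³ × 6.842 × 10^-23) = 19.13 g/cm³.

19.1 g/cm³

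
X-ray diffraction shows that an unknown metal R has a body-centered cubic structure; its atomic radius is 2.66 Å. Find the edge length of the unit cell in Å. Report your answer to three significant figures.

6.14 Å

In a BCC lattice, atoms touch along the body diagonal, so √3·a = 4r.
a = 4r/√3 = 4 × 2.66 / 1.7321 = 6.14 Å.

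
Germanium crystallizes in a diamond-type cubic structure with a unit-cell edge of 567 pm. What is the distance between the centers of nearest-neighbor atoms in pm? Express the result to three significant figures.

246 pm

In a diamond cubic structure, nearest neighbors lie along the body diagonal with √3·a = 8r; the nearest-neighbor distance equals 2r = 0.4330·a.
d = 0.4330 × 567 = 246 pm.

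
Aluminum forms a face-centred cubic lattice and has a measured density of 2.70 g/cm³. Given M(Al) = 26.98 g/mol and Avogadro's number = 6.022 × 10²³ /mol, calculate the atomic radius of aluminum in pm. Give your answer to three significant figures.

143 pm

For an FCC cell (Z = 4), a³ = Z·M/(N_A·ρ) = 4 × 26.98 / (6.022 × 10²³ × 2.700) = 6.637 × 10^-23 cm³, so a = 4.049 × 10^-8 cm = 404.9 pm.
Atoms touch along the face diagonal, so √2·a = 4r, so r = 0.3536 × a = 143 pm.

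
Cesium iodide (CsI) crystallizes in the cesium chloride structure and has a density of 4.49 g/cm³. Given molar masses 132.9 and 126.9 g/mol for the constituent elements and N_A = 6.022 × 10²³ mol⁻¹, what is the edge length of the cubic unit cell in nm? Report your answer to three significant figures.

0.458 nm

M(CsI) = 259.8 g/mol; Z = 1 formula unit per cell.
a³ = Z·M/(N_A·ρ) = 1 × 259.8 / (6.022 × 10²³ × 4.49) = 9.608 × 10^-23 cm³, so a = 4.580 × 10^-8 cm = 0.458 nm.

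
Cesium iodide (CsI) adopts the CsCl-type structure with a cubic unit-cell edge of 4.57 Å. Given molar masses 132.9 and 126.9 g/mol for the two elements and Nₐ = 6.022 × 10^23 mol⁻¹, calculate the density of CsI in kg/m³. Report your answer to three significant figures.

4520 kg/m³

The CsCl-type structure contains Z = 1 formula unit per cell; M(CsI) = 132.9 + 126.9 = 259.8 g/mol.
a³ = (4.570 × 10^-8 cm)³ = 9.544 × 10^-23 cm³.
ρ = 1 × 259.8 / (6.022 × 10²³ × 9.544 × 10^-23) = 4.520 g/cm³ = 4520 kg/m³.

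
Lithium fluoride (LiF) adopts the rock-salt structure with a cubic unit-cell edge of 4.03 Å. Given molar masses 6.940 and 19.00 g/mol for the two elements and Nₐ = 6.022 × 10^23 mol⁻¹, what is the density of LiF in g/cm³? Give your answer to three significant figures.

2.63 g/cm³

The rock-salt structure contains Z = 4 formula units per cell; M(LiF) = 6.940 + 19.00 = 25.94 g/mol.
a³ = (4.030 × 10^-8 cm)³ = 6.545 × 10^-23 cm³.
ρ = 4 × 25.94 / (6.022 × 10²³ × 6.545 × 10^-23) = 2.633 g/cm³.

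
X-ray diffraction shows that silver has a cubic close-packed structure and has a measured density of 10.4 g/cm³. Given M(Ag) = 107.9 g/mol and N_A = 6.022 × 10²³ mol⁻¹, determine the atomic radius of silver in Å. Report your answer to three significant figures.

For an FCC cell (Z = 4), a³ = Z·M/(N_A·ρ) = 4 × 107.9 / (6.022 × 10²³ × 10.40) = 6.891 × 10^-23 cm³, so a = 4.100 × 10^-8 cm = 4.100 Å.
Atoms touch along the face diagonal, so √2·a = 4r, so r = 0.3536 × a = 1.45 Å.

1.45 Å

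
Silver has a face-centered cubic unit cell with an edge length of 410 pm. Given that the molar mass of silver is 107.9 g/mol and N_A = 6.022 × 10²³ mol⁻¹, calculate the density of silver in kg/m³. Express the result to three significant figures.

10400 kg/m³

An FCC unit cell contains Z = 4 atoms.
Cell volume: a³ = (410 pm)³ = (4.100 × 10^-8 cm)³ = 6.892 × 10^-23 cm³.
ρ = Z·M/(N_A·a³) = 4 × 107.9 / (6.022 × 10²³ × 6.892 × 10^-23) = 10.40 g/cm³ = 10400 kg/m³.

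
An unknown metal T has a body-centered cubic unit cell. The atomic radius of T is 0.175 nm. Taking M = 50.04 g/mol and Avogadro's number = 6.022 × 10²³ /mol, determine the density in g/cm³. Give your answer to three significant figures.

2.52 g/cm³

In a BCC lattice, atoms touch along the body diagonal, so √3·a = 4r, giving a = 0.4041 nm = 4.041 × 10^-8 cm.
With Z = 2, ρ = Z·M/(N_A·a³) = 2 × 50.04 / (6.022 × 10²³ × 6.601 × 10^-23) = 2.518 g/cm³.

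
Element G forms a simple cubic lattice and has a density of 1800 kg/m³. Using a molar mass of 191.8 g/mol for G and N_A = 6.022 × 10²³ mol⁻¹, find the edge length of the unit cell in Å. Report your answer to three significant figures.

With Z = 1 atom per simple cubic cell, a³ = Z·M/(N_A·ρ) = 1 × 191.8 / (6.022 × 10²³ × 1.800 g/cm³) = 1.769 × 10^-22 cm³.
a = (1.769 × 10^-22)^(1/3) = 5.614 × 10^-8 cm = 5.61 Å.

5.61 Å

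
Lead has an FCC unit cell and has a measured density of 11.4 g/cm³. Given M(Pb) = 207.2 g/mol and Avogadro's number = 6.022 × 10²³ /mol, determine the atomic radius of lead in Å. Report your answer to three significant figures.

For an FCC cell (Z = 4), a³ = Z·M/(N_A·ρ) = 4 × 207.2 / (6.022 × 10²³ × 11.40) = 1.207 × 10^-22 cm³, so a = 4.942 × 10^-8 cm = 4.942 Å.
Atoms touch along the face diagonal, so √2·a = 4r, so r = 0.3536 × a = 1.75 Å.

1.75 Å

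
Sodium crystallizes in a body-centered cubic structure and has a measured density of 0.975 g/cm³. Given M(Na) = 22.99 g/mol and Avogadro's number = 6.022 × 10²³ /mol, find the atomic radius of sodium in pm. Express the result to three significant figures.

For a BCC cell (Z = 2), a³ = Z·M/(N_A·ρ) = 2 × 22.99 / (6.022 × 10²³ × 0.9750) = 7.831 × 10^-23 cm³, so a = 4.278 × 10^-8 cm = 427.8 pm.
Atoms touch along the body diagonal, so √3·a = 4r, so r = 0.4330 × a = 185 pm.

185 pm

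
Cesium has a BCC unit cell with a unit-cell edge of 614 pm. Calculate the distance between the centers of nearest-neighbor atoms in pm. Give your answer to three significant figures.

532 pm

In a BCC structure, atoms touch along the body diagonal, so √3·a = 4r; the nearest-neighbor distance equals 2r = 0.8660·a.
d = 0.8660 × 614 = 532 pm.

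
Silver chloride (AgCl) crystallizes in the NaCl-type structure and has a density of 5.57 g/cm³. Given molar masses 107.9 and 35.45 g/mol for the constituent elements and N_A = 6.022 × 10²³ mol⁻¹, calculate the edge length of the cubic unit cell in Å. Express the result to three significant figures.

M(AgCl) = 143.35 g/mol; Z = 4 formula units per cell.
a³ = Z·M/(N_A·ρ) = 4 × 143.35 / (6.022 × 10²³ × 5.57) = 1.709 × 10^-22 cm³, so a = 5.550 × 10^-8 cm = 5.55 Å.

5.55 Å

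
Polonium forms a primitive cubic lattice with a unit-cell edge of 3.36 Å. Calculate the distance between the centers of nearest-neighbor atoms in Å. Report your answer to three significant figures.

In a simple cubic structure, atoms touch along the cell edge, so a = 2r; the nearest-neighbor distance equals 2r = 1.000·a.
d = 1.000 × 3.36 = 3.36 Å.

3.36 Å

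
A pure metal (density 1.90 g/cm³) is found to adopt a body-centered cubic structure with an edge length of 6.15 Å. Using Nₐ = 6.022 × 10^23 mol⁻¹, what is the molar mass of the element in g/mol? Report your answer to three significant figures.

A BCC cell has Z = 2 atoms; a = 6.150 × 10^-8 cm.
M = ρ·N_A·a³/Z = 1.90 × 6.022 × 10²³ × 2.326 × 10^-22 / 2 = 133 g/mol.

133 g/mol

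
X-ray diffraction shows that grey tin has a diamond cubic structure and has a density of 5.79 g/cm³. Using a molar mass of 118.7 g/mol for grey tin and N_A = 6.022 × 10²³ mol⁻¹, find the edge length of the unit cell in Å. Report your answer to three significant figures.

6.48 Å

With Z = 8 atoms per diamond cubic cell, a³ = Z·M/(N_A·ρ) = 8 × 118.7 / (6.022 × 10²³ × 5.790 g/cm³) = 2.723 × 10^-22 cm³.
a = (2.723 × 10^-22)^(1/3) = 6.482 × 10^-8 cm = 6.48 Å.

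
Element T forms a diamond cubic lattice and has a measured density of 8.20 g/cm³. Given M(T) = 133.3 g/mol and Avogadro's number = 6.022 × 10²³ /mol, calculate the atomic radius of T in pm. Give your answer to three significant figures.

For a diamond cubic cell (Z = 8), a³ = Z·M/(N_A·ρ) = 8 × 133.3 / (6.022 × 10²³ × 8.200) = 2.160 × 10^-22 cm³, so a = 6.000 × 10^-8 cm = 600.0 pm.
Nearest neighbors lie along the body diagonal with √3·a = 8r, so r = 0.2165 × a = 130 pm.

130 pm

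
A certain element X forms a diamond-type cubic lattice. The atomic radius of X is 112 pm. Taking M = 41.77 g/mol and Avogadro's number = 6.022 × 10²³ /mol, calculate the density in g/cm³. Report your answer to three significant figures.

In a diamond cubic lattice, nearest neighbors lie along the body diagonal with √3·a = 8r, giving a = 517.3 pm = 5.173 × 10^-8 cm.
With Z = 8, ρ = Z·M/(N_A·a³) = 8 × 41.77 / (6.022 × 10²³ × 1.384 × 10^-22) = 4.008 g/cm³.

4.01 g/cm³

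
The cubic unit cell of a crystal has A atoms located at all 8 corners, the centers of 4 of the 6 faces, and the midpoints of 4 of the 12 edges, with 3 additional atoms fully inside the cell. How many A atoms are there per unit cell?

7

Corner atoms are shared by 8 cells (1/8 each), face atoms by 2 (1/2 each), edge atoms by 4 (1/4 each), interior atoms are unshared.
Net atoms = 8 × 1/8 + 4 × 1/2 + 4 × 1/4 + 3 = 1 + 2 + 1 + 3 = 7.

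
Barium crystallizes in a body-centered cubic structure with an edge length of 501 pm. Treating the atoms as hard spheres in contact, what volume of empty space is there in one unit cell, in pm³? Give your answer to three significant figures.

4.02 × 10^7 pm³

In a BCC lattice atoms touch along the body diagonal, so √3·a = 4r, so r = 0.4330a = 216.9 pm.
V_cell = a³ = 1.258 × 10^8 pm³; V_atoms = 2 × (4/3)πr³ = 8.553 × 10^7 pm³.
Empty space = 1.258 × 10^8 − 8.553 × 10^7 = 4.02 × 10^7 pm³.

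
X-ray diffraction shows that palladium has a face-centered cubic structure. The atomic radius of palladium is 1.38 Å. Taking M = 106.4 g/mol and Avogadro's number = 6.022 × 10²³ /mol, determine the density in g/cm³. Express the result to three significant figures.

11.9 g/cm³

In an FCC lattice, atoms touch along the face diagonal, so √2·a = 4r, giving a = 3.903 Å = 3.903 × 10^-8 cm.
With Z = 4, ρ = Z·M/(N_A·a³) = 4 × 106.4 / (6.022 × 10²³ × 5.947 × 10^-23) = 11.88 g/cm³.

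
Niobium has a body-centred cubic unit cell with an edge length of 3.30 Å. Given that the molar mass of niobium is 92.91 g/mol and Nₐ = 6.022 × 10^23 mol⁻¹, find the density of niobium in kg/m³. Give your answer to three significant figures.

8590 kg/m³

A BCC unit cell contains Z = 2 atoms.
Cell volume: a³ = (3.30 Å)³ = (3.300 × 10^-8 cm)³ = 3.594 × 10^-23 cm³.
ρ = Z·M/(N_A·a³) = 2 × 92.91 / (6.022 × 10²³ × 3.594 × 10^-23) = 8.586 g/cm³ = 8590 kg/m³.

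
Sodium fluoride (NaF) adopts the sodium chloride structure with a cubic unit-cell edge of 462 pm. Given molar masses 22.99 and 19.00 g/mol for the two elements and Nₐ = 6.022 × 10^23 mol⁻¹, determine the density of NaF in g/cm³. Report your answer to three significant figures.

The sodium chloride structure contains Z = 4 formula units per cell; M(NaF) = 22.99 + 19.00 = 41.99 g/mol.
a³ = (4.620 × 10^-8 cm)³ = 9.861 × 10^-23 cm³.
ρ = 4 × 41.99 / (6.022 × 10²³ × 9.861 × 10^-23) = 2.828 g/cm³.

2.83 g/cm³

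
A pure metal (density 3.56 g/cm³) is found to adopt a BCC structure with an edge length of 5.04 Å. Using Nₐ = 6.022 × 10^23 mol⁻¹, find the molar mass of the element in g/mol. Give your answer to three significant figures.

137 g/mol

A BCC cell has Z = 2 atoms; a = 5.040 × 10^-8 cm.
M = ρ·N_A·a³/Z = 3.56 × 6.022 × 10²³ × 1.280 × 10^-22 / 2 = 137 g/mol.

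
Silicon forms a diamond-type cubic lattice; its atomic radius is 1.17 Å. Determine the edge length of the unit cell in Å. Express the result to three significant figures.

5.40 Å

In a diamond cubic lattice, nearest neighbors lie along the body diagonal with √3·a = 8r.
a = 8r/√3 = 8 × 1.17 / 1.7321 = 5.40 Å.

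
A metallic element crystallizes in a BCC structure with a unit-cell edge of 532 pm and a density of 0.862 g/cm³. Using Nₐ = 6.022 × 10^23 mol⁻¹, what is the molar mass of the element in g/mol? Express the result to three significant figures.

39.1 g/mol

A BCC cell has Z = 2 atoms; a = 5.320 × 10^-8 cm.
M = ρ·N_A·a³/Z = 0.862 × 6.022 × 10²³ × 1.506 × 10^-22 / 2 = 39.1 g/mol.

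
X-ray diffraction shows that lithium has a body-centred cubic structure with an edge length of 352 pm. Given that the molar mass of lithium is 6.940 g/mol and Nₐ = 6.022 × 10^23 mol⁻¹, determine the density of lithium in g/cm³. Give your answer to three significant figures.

A BCC unit cell contains Z = 2 atoms.
Cell volume: a³ = (352 pm)³ = (3.520 × 10^-8 cm)³ = 4.361 × 10^-23 cm³.
ρ = Z·M/(N_A·a³) = 2 × 6.940 / (6.022 × 10²³ × 4.361 × 10^-23) = 0.5285 g/cm³.

0.528 g/cm³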